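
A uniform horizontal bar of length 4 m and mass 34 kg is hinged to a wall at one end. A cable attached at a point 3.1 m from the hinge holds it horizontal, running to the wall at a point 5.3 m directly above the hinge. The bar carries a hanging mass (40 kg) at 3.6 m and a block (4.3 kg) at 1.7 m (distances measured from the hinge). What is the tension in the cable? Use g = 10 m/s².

T ≈ 820 N

Taking torques about the hinge:
Beam weight: 34 × 10 = 340 N down at 2 m → arm 2 m, τ = 340 × 2 = 680 N·m clockwise.
Hanging mass: 40 × 10 = 400 N down at 3.6 m → arm 3.6 m, τ = 400 × 3.6 = 1440 N·m clockwise.
Block: 4.3 × 10 = 43 N down at 1.7 m → arm 1.7 m, τ = 43 × 1.7 = 73.1 N·m clockwise.
Total clockwise load moment = 2193 N·m.
The cable tension T acts at 3.1 m; only its component perpendicular to the bar, T sinθ, produces torque. sinθ = h/√(h²+d²) = 5.3/√(5.3²+3.1²) = 0.8632.
Setting net torque to zero: T × 3.1 × 0.8632 = 2193 → T = 2193 / 2.676 = 820 N.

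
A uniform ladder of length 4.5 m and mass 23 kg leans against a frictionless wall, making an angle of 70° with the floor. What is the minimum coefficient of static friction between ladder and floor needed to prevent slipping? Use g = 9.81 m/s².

Taking torques about the foot of the ladder:
Ladder weight 23×9.81 = 225.6 N acts at 2.25 m along the ladder; its horizontal arm is 2.25·cos70° = 0.7695 m → τ = 173.6 N·m clockwise.
Wall normal N acts horizontally at the top; its moment arm is the height L sinθ = 4.5·sin70° = 4.229 m, counterclockwise.
Στ = 0 ⇒ N × 4.229 = 173.6 ⇒ N = 41.05 N.
ΣFx = 0 ⇒ f = N_wall = 41.05 N. ΣFy = 0 ⇒ N_floor = 225.6 N.
μ_min = f / N_floor = 41.05 / 225.6 = 0.182.

μ_min ≈ 0.182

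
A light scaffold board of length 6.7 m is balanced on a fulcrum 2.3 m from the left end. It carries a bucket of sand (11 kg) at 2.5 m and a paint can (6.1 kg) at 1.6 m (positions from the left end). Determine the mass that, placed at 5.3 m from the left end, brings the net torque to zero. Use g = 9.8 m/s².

m ≈ 0.69 kg

Taking torques about the fulcrum (at 2.3 m from the left end):
Bucket of sand: 11 × 9.8 = 107.8 N down at 2.5 m → arm 0.2 m, τ = 107.8 × 0.2 = 21.56 N·m clockwise.
Paint can: 6.1 × 9.8 = 59.78 N down at 1.6 m → arm 0.7 m, τ = 59.78 × 0.7 = 41.85 N·m counterclockwise.
Net moment of known loads = 20.29 N·m counterclockwise.
An unknown mass m at 5.3 m has arm 3 m; its moment is m·g·3 clockwise.
Στ = 0 ⇒ m × 9.8 × 3 = 20.29 ⇒ m = 20.29 / (9.8 × 3) = 0.69 kg.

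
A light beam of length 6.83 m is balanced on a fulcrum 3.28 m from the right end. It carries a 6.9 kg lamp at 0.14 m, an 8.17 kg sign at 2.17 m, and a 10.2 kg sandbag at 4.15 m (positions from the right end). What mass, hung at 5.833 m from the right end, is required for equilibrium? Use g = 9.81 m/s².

m ≈ 8.56 kg

Taking torques about the fulcrum (at 3.28 m from the right end):
Lamp: 6.9 × 9.81 = 67.69 N down at 0.14 m → arm 3.14 m, τ = 67.69 × 3.14 = 212.5 N·m clockwise.
Sign: 8.17 × 9.81 = 80.15 N down at 2.17 m → arm 1.11 m, τ = 80.15 × 1.11 = 88.97 N·m clockwise.
Sandbag: 10.2 × 9.81 = 100.1 N down at 4.15 m → arm 0.87 m, τ = 100.1 × 0.87 = 87.09 N·m counterclockwise.
Net moment of known loads = 214.4 N·m clockwise.
An unknown mass m at 5.833 m has arm 2.553 m; its moment is m·g·2.553 counterclockwise.
Στ = 0 ⇒ m × 9.81 × 2.553 = 214.4 ⇒ m = 214.4 / (9.81 × 2.553) = 8.56 kg.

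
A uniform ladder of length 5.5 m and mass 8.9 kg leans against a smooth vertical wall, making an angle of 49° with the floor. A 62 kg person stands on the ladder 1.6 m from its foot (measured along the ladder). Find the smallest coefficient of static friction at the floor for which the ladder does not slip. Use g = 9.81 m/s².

μ_min ≈ 0.276

Sum moments about the foot of the ladder (the floor normal and friction both act there and drop out).
Ladder weight 8.9×9.81 = 87.31 N acts at 2.75 m along the ladder; its horizontal arm is 2.75·cos49° = 1.804 m → τ = 157.5 N·m clockwise.
Person: 62×9.81 = 608.2 N at 1.6 m → arm 1.05 m → τ = 638.6 N·m clockwise.
Wall normal N acts horizontally at the top; its moment arm is the height L sinθ = 5.5·sin49° = 4.151 m, counterclockwise.
For rotational equilibrium, N × 4.151 = 796.1, so N = 191.8 N.
ΣFx = 0 ⇒ f = N_wall = 191.8 N. ΣFy = 0 ⇒ N_floor = 695.5 N.
μ_min = f / N_floor = 191.8 / 695.5 = 0.276.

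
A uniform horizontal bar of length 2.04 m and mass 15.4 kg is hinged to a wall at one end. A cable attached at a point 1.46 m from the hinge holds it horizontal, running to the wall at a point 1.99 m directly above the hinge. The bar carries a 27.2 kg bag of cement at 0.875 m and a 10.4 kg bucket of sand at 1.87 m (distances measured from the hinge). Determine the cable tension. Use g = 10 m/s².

T ≈ 501 N

Choose the hinge as the axis so the unknown hinge reaction has zero arm there.
Beam weight: 15.4 × 10 = 154 N down at 1.02 m → arm 1.02 m, τ = 154 × 1.02 = 157.1 N·m clockwise.
Bag of cement: 27.2 × 10 = 272 N down at 0.875 m → arm 0.875 m, τ = 272 × 0.875 = 238 N·m clockwise.
Bucket of sand: 10.4 × 10 = 104 N down at 1.87 m → arm 1.87 m, τ = 104 × 1.87 = 194.5 N·m clockwise.
Total clockwise load moment = 589.6 N·m.
The cable tension T acts at 1.46 m; only its component perpendicular to the bar, T sinθ, produces torque. sinθ = h/√(h²+d²) = 1.99/√(1.99²+1.46²) = 0.8063.
Balancing moments: T × 1.46 × 0.8063 = 589.6, giving T = 589.6 / 1.177 = 501 N.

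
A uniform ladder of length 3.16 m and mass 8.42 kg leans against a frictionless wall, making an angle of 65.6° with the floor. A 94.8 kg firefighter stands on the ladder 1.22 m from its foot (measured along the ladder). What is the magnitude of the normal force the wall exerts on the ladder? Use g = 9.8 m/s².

N_wall ≈ 181 N

Take moments about the foot of the ladder.
Ladder weight 8.42×9.8 = 82.52 N acts at 1.58 m along the ladder; its horizontal arm is 1.58·cos65.6° = 0.6527 m → τ = 53.86 N·m clockwise.
Firefighter: 94.8×9.8 = 929 N at 1.22 m → arm 0.504 m → τ = 468.2 N·m clockwise.
Wall normal N acts horizontally at the top; its moment arm is the height L sinθ = 3.16·sin65.6° = 2.878 m, counterclockwise.
Balancing moments: N × 2.878 = 522.1, giving N = 181 N.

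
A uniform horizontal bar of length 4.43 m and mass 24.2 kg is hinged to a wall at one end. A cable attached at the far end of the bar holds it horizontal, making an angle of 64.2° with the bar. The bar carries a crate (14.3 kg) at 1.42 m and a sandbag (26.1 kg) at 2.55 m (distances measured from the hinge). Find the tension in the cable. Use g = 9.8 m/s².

Take moments about the hinge.
Beam weight: 24.2 × 9.8 = 237.2 N down at 2.215 m → arm 2.215 m, τ = 237.2 × 2.215 = 525.4 N·m clockwise.
Crate: 14.3 × 9.8 = 140.1 N down at 1.42 m → arm 1.42 m, τ = 140.1 × 1.42 = 198.9 N·m clockwise.
Sandbag: 26.1 × 9.8 = 255.8 N down at 2.55 m → arm 2.55 m, τ = 255.8 × 2.55 = 652.3 N·m clockwise.
Total clockwise load moment = 1377 N·m.
The cable tension T acts at 4.43 m; only its component perpendicular to the bar, T sinθ, produces torque. sin 64.2° = 0.9003.
Balancing moments: T × 4.43 × 0.9003 = 1377, giving T = 1377 / 3.988 = 345 N.

T ≈ 345 N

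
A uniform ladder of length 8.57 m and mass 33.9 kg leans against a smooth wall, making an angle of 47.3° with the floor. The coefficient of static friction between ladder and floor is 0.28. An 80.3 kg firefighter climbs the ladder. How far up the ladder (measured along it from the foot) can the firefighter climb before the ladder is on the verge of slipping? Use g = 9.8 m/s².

Choose the foot of the ladder as the axis so the floor normal and friction both act there and drop out.
Ladder weight 33.9×9.8 = 332.2 N acts at 4.285 m along the ladder; its horizontal arm is 4.285·cos47.3° = 2.906 m → τ = 965.4 N·m clockwise.
Firefighter weight 80.3×9.8 = 786.9 N at distance d → arm d·cos47.3° → τ = 786.9·d·0.6782 clockwise.
Wall normal N at the top has arm L sinθ = 6.298 m counterclockwise, so Στ = 0 gives N·6.298 = 965.4 + 533.7·d.
ΣFy = 0 ⇒ N_floor = 1119 N, so the maximum friction is μ_s·N_floor = 0.28×1119 = 313.3 N. ΣFx = 0 ⇒ N_wall = f, so at the slipping point N = 313.3 N.
Substituting: 313.3×6.298 = 965.4 + 533.7·d ⇒ d = (1973 − 965.4) / 533.7 = 1.89 m.

d ≈ 1.89 m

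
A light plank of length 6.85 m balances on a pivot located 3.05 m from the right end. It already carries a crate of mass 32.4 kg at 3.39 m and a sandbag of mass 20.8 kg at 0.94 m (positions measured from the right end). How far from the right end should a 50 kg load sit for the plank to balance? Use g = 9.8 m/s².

x ≈ 3.71 m from the right end

Taking torques about the pivot (at 3.05 m from the right end):
Crate: 32.4 × 9.8 = 317.5 N down at 3.39 m → arm 0.34 m, τ = 317.5 × 0.34 = 108 N·m counterclockwise.
Sandbag: 20.8 × 9.8 = 203.8 N down at 0.94 m → arm 2.11 m, τ = 203.8 × 2.11 = 430 N·m clockwise.
Net moment of existing loads = 322 N·m clockwise.
The load weighs 50 × 9.8 = 490 N and must supply an equal counterclockwise moment, so its lever arm about the pivot is 322 / 490 = 0.657 m.
That puts it at 3.05 + 0.657 = 3.71 m from the right end.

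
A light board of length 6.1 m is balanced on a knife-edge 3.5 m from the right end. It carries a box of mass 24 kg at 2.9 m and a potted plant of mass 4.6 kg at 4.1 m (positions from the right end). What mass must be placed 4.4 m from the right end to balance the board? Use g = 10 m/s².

m ≈ 12.9 kg

Taking torques about the knife-edge (at 3.5 m from the right end):
Box: 24 × 10 = 240 N down at 2.9 m → arm 0.6 m, τ = 240 × 0.6 = 144 N·m clockwise.
Potted plant: 4.6 × 10 = 46 N down at 4.1 m → arm 0.6 m, τ = 46 × 0.6 = 27.6 N·m counterclockwise.
Net moment of known loads = 116.4 N·m clockwise.
An unknown mass m at 4.4 m has arm 0.9 m; its moment is m·g·0.9 counterclockwise.
For rotational equilibrium, m × 10 × 0.9 = 116.4, so m = 116.4 / (10 × 0.9) = 12.9 kg.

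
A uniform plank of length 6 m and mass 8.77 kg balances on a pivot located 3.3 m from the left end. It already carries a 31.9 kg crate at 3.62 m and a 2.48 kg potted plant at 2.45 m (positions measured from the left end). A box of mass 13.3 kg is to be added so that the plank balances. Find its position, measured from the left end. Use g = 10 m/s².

x ≈ 2.89 m from the left end

Choose the pivot (at 3.3 m from the left end) as the axis so the support reaction has zero arm there.
Beam weight: 8.77 × 10 = 87.7 N down at 3 m → arm 0.3 m, τ = 87.7 × 0.3 = 26.31 N·m counterclockwise.
Crate: 31.9 × 10 = 319 N down at 3.62 m → arm 0.32 m, τ = 319 × 0.32 = 102.1 N·m clockwise.
Potted plant: 2.48 × 10 = 24.8 N down at 2.45 m → arm 0.85 m, τ = 24.8 × 0.85 = 21.08 N·m counterclockwise.
Net moment of existing loads = 54.71 N·m clockwise.
The box weighs 13.3 × 10 = 133 N and must supply an equal counterclockwise moment, so its lever arm about the pivot is 54.71 / 133 = 0.411 m.
That puts it at 3.3 − 0.411 = 2.89 m from the left end.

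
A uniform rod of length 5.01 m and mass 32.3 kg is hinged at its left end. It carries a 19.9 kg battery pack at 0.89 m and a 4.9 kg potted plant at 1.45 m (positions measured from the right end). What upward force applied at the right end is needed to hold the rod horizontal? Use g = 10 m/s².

F ≈ 360 N

Sum moments about the left end (the unknown pivot reaction has zero arm there).
Beam weight: 32.3 × 10 = 323 N down at 2.505 m → arm 2.505 m, τ = 323 × 2.505 = 809.1 N·m clockwise.
Battery pack: 19.9 × 10 = 199 N down at 0.89 m → arm 4.12 m, τ = 199 × 4.12 = 819.9 N·m clockwise.
Potted plant: 4.9 × 10 = 49 N down at 1.45 m → arm 3.56 m, τ = 49 × 3.56 = 174.4 N·m clockwise.
Net moment of the loads = 1803 N·m clockwise.
The upward force F acts at the right end, arm 5.01 m, giving F × 5.01 counterclockwise.
Balancing moments: F × 5.01 = 1803, giving F = 1803 / 5.01 = 360 N.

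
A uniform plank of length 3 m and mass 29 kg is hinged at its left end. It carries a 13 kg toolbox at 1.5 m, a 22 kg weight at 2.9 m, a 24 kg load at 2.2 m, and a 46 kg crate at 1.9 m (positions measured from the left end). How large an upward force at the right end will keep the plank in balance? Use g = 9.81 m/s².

Take moments about the left end.
Beam weight: 29 × 9.81 = 284.5 N down at 1.5 m → arm 1.5 m, τ = 284.5 × 1.5 = 426.8 N·m clockwise.
Toolbox: 13 × 9.81 = 127.5 N down at 1.5 m → arm 1.5 m, τ = 127.5 × 1.5 = 191.2 N·m clockwise.
Weight: 22 × 9.81 = 215.8 N down at 2.9 m → arm 2.9 m, τ = 215.8 × 2.9 = 625.8 N·m clockwise.
Load: 24 × 9.81 = 235.4 N down at 2.2 m → arm 2.2 m, τ = 235.4 × 2.2 = 517.9 N·m clockwise.
Crate: 46 × 9.81 = 451.3 N down at 1.9 m → arm 1.9 m, τ = 451.3 × 1.9 = 857.5 N·m clockwise.
Net moment of the loads = 2619 N·m clockwise.
The upward force F acts at the right end, arm 3 m, giving F × 3 counterclockwise.
Balancing moments: F × 3 = 2619, giving F = 2619 / 3 = 873 N.

F ≈ 873 N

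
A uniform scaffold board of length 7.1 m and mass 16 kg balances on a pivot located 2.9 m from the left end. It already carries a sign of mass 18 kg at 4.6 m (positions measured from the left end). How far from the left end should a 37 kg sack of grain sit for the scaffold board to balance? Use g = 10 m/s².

Take moments about the pivot (at 2.9 m from the left end).
Beam weight: 16 × 10 = 160 N down at 3.55 m → arm 0.65 m, τ = 160 × 0.65 = 104 N·m clockwise.
Sign: 18 × 10 = 180 N down at 4.6 m → arm 1.7 m, τ = 180 × 1.7 = 306 N·m clockwise.
Net moment of existing loads = 410 N·m clockwise.
The sack of grain weighs 37 × 10 = 370 N and must supply an equal counterclockwise moment, so its lever arm about the pivot is 410 / 370 = 1.11 m.
That puts it at 2.9 − 1.11 = 1.79 m from the left end.

x ≈ 1.79 m from the left end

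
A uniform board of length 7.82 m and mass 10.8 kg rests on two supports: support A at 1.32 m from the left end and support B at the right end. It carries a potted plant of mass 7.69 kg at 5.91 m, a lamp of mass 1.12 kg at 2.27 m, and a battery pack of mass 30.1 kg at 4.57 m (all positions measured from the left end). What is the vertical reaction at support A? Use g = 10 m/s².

R_A ≈ 248 N

Sum moments about support B (its reaction then has zero moment arm).
Beam weight: 10.8 × 10 = 108 N down at 3.91 m → arm 3.91 m, τ = 108 × 3.91 = 422.3 N·m counterclockwise.
Potted plant: 7.69 × 10 = 76.9 N down at 5.91 m → arm 1.91 m, τ = 76.9 × 1.91 = 146.9 N·m counterclockwise.
Lamp: 1.12 × 10 = 11.2 N down at 2.27 m → arm 5.55 m, τ = 11.2 × 5.55 = 62.16 N·m counterclockwise.
Battery pack: 30.1 × 10 = 301 N down at 4.57 m → arm 3.25 m, τ = 301 × 3.25 = 978.2 N·m counterclockwise.
Net load moment about support B = 1610 N·m counterclockwise.
Reaction R at support A is upward at 1.32 m, arm 6.5 m → moment R × 6.5 clockwise.
For rotational equilibrium, R × 6.5 = 1610, so R = 248 N.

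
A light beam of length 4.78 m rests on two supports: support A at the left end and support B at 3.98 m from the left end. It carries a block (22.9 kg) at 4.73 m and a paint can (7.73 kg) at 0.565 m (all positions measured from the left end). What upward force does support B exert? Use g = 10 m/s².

R_B ≈ 283 N

Choose support A as the axis so its reaction then has zero moment arm.
Block: 22.9 × 10 = 229 N down at 4.73 m → arm 4.73 m, τ = 229 × 4.73 = 1083 N·m clockwise.
Paint can: 7.73 × 10 = 77.3 N down at 0.565 m → arm 0.565 m, τ = 77.3 × 0.565 = 43.67 N·m clockwise.
Net load moment about support A = 1127 N·m clockwise.
Reaction R at support B is upward at 3.98 m, arm 3.98 m → moment R × 3.98 counterclockwise.
For rotational equilibrium, R × 3.98 = 1127, so R = 283 N.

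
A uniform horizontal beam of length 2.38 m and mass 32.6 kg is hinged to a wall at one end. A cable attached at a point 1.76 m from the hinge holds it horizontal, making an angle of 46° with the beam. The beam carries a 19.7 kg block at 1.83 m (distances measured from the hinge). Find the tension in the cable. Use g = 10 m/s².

Take moments about the hinge.
Beam weight: 32.6 × 10 = 326 N down at 1.19 m → arm 1.19 m, τ = 326 × 1.19 = 387.9 N·m clockwise.
Block: 19.7 × 10 = 197 N down at 1.83 m → arm 1.83 m, τ = 197 × 1.83 = 360.5 N·m clockwise.
Total clockwise load moment = 748.4 N·m.
The cable tension T acts at 1.76 m; only its component perpendicular to the beam, T sinθ, produces torque. sin 46° = 0.7193.
For rotational equilibrium, T × 1.76 × 0.7193 = 748.4, so T = 748.4 / 1.266 = 591 N.

T ≈ 591 N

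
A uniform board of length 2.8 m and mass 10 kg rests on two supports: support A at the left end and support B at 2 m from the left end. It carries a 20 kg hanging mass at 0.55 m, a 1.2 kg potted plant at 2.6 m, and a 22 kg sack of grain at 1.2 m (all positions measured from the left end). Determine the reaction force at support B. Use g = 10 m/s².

R_B ≈ 273 N

About support A:
Beam weight: 10 × 10 = 100 N down at 1.4 m → arm 1.4 m, τ = 100 × 1.4 = 140 N·m clockwise.
Hanging mass: 20 × 10 = 200 N down at 0.55 m → arm 0.55 m, τ = 200 × 0.55 = 110 N·m clockwise.
Potted plant: 1.2 × 10 = 12 N down at 2.6 m → arm 2.6 m, τ = 12 × 2.6 = 31.2 N·m clockwise.
Sack of grain: 22 × 10 = 220 N down at 1.2 m → arm 1.2 m, τ = 220 × 1.2 = 264 N·m clockwise.
Net load moment about support A = 545.2 N·m clockwise.
Reaction R at support B is upward at 2 m, arm 2 m → moment R × 2 counterclockwise.
For rotational equilibrium, R × 2 = 545.2, so R = 273 N.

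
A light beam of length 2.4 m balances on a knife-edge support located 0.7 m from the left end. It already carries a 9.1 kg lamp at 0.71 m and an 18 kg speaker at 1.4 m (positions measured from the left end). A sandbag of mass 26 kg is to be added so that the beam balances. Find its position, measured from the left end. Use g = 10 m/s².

x ≈ 0.212 m from the left end

About the knife-edge support (at 0.7 m from the left end):
Lamp: 9.1 × 10 = 91 N down at 0.71 m → arm 0.01 m, τ = 91 × 0.01 = 0.91 N·m clockwise.
Speaker: 18 × 10 = 180 N down at 1.4 m → arm 0.7 m, τ = 180 × 0.7 = 126 N·m clockwise.
Net moment of existing loads = 126.9 N·m clockwise.
The sandbag weighs 26 × 10 = 260 N and must supply an equal counterclockwise moment, so its lever arm about the knife-edge support is 126.9 / 260 = 0.488 m.
That puts it at 0.7 − 0.488 = 0.212 m from the left end.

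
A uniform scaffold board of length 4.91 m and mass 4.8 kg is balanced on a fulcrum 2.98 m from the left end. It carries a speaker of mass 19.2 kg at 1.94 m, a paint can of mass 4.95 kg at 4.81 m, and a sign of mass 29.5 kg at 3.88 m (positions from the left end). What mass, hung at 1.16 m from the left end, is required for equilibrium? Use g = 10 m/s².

m ≈ 7.21 kg

Taking torques about the fulcrum (at 2.98 m from the left end):
Beam weight: 4.8 × 10 = 48 N down at 2.455 m → arm 0.525 m, τ = 48 × 0.525 = 25.2 N·m counterclockwise.
Speaker: 19.2 × 10 = 192 N down at 1.94 m → arm 1.04 m, τ = 192 × 1.04 = 199.7 N·m counterclockwise.
Paint can: 4.95 × 10 = 49.5 N down at 4.81 m → arm 1.83 m, τ = 49.5 × 1.83 = 90.59 N·m clockwise.
Sign: 29.5 × 10 = 295 N down at 3.88 m → arm 0.9 m, τ = 295 × 0.9 = 265.5 N·m clockwise.
Net moment of known loads = 131.2 N·m clockwise.
An unknown mass m at 1.16 m has arm 1.82 m; its moment is m·g·1.82 counterclockwise.
Στ = 0 ⇒ m × 10 × 1.82 = 131.2 ⇒ m = 131.2 / (10 × 1.82) = 7.21 kg.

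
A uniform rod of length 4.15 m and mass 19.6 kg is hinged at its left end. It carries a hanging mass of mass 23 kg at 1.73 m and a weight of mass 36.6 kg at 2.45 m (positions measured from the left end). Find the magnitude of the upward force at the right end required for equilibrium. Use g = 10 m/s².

F ≈ 410 N

Sum moments about the left end (the unknown pivot reaction has zero arm there).
Beam weight: 19.6 × 10 = 196 N down at 2.075 m → arm 2.075 m, τ = 196 × 2.075 = 406.7 N·m clockwise.
Hanging mass: 23 × 10 = 230 N down at 1.73 m → arm 1.73 m, τ = 230 × 1.73 = 397.9 N·m clockwise.
Weight: 36.6 × 10 = 366 N down at 2.45 m → arm 2.45 m, τ = 366 × 2.45 = 896.7 N·m clockwise.
Net moment of the loads = 1701 N·m clockwise.
The upward force F acts at the right end, arm 4.15 m, giving F × 4.15 counterclockwise.
Balancing moments: F × 4.15 = 1701, giving F = 1701 / 4.15 = 410 N.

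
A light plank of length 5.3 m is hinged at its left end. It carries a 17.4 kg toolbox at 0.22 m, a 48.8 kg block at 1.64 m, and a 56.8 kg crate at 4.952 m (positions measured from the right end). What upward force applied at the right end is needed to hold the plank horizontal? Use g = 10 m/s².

F ≈ 541 N

Taking torques about the left end:
Toolbox: 17.4 × 10 = 174 N down at 0.22 m → arm 5.08 m, τ = 174 × 5.08 = 883.9 N·m clockwise.
Block: 48.8 × 10 = 488 N down at 1.64 m → arm 3.66 m, τ = 488 × 3.66 = 1786 N·m clockwise.
Crate: 56.8 × 10 = 568 N down at 4.952 m → arm 0.348 m, τ = 568 × 0.348 = 197.7 N·m clockwise.
Net moment of the loads = 2868 N·m clockwise.
The upward force F acts at the right end, arm 5.3 m, giving F × 5.3 counterclockwise.
Στ = 0 ⇒ F × 5.3 = 2868 ⇒ F = 2868 / 5.3 = 541 N.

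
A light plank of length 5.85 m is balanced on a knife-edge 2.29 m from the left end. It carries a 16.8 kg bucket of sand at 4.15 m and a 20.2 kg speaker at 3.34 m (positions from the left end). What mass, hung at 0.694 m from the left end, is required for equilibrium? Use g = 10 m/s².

m ≈ 32.9 kg

Sum moments about the knife-edge (at 2.29 m from the left end) (the support reaction has zero arm there).
Bucket of sand: 16.8 × 10 = 168 N down at 4.15 m → arm 1.86 m, τ = 168 × 1.86 = 312.5 N·m clockwise.
Speaker: 20.2 × 10 = 202 N down at 3.34 m → arm 1.05 m, τ = 202 × 1.05 = 212.1 N·m clockwise.
Net moment of known loads = 524.6 N·m clockwise.
An unknown mass m at 0.694 m has arm 1.596 m; its moment is m·g·1.596 counterclockwise.
Balancing moments: m × 10 × 1.596 = 524.6, giving m = 524.6 / (10 × 1.596) = 32.9 kg.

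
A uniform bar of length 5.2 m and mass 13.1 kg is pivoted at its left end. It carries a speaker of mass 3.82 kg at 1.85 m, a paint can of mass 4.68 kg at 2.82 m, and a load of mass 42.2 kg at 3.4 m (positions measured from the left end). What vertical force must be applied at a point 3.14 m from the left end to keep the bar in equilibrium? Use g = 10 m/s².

Choose the left end as the axis so the unknown pivot reaction has zero arm there.
Beam weight: 13.1 × 10 = 131 N down at 2.6 m → arm 2.6 m, τ = 131 × 2.6 = 340.6 N·m clockwise.
Speaker: 3.82 × 10 = 38.2 N down at 1.85 m → arm 1.85 m, τ = 38.2 × 1.85 = 70.67 N·m clockwise.
Paint can: 4.68 × 10 = 46.8 N down at 2.82 m → arm 2.82 m, τ = 46.8 × 2.82 = 132 N·m clockwise.
Load: 42.2 × 10 = 422 N down at 3.4 m → arm 3.4 m, τ = 422 × 3.4 = 1435 N·m clockwise.
Net moment of the loads = 1978 N·m clockwise.
The upward force F acts at a point 3.14 m from the left end, arm 3.14 m, giving F × 3.14 counterclockwise.
Balancing moments: F × 3.14 = 1978, giving F = 1978 / 3.14 = 630 N.

F ≈ 630 N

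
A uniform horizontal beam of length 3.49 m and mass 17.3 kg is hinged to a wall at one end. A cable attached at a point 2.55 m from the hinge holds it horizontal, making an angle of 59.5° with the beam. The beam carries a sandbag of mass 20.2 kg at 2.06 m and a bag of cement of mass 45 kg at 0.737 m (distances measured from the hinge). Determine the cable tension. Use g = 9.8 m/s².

T ≈ 468 N

Sum moments about the hinge (the unknown hinge reaction has zero arm there).
Beam weight: 17.3 × 9.8 = 169.5 N down at 1.745 m → arm 1.745 m, τ = 169.5 × 1.745 = 295.8 N·m clockwise.
Sandbag: 20.2 × 9.8 = 198 N down at 2.06 m → arm 2.06 m, τ = 198 × 2.06 = 407.9 N·m clockwise.
Bag of cement: 45 × 9.8 = 441 N down at 0.737 m → arm 0.737 m, τ = 441 × 0.737 = 325 N·m clockwise.
Total clockwise load moment = 1029 N·m.
The cable tension T acts at 2.55 m; only its component perpendicular to the beam, T sinθ, produces torque. sin 59.5° = 0.8616.
For rotational equilibrium, T × 2.55 × 0.8616 = 1029, so T = 1029 / 2.197 = 468 N.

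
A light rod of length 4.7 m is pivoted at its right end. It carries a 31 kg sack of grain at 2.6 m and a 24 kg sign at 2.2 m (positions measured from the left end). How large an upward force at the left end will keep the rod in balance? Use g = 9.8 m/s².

F ≈ 261 N

Sum moments about the right end (the unknown pivot reaction has zero arm there).
Sack of grain: 31 × 9.8 = 303.8 N down at 2.6 m → arm 2.1 m, τ = 303.8 × 2.1 = 638 N·m counterclockwise.
Sign: 24 × 9.8 = 235.2 N down at 2.2 m → arm 2.5 m, τ = 235.2 × 2.5 = 588 N·m counterclockwise.
Net moment of the loads = 1226 N·m counterclockwise.
The upward force F acts at the left end, arm 4.7 m, giving F × 4.7 clockwise.
Balancing moments: F × 4.7 = 1226, giving F = 1226 / 4.7 = 261 N.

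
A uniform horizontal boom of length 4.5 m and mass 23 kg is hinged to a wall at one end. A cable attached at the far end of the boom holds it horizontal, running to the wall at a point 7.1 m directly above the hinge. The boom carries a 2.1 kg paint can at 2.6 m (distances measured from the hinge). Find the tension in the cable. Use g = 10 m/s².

T ≈ 151 N

Sum moments about the hinge (the unknown hinge reaction has zero arm there).
Beam weight: 23 × 10 = 230 N down at 2.25 m → arm 2.25 m, τ = 230 × 2.25 = 517.5 N·m clockwise.
Paint can: 2.1 × 10 = 21 N down at 2.6 m → arm 2.6 m, τ = 21 × 2.6 = 54.6 N·m clockwise.
Total clockwise load moment = 572.1 N·m.
The cable tension T acts at 4.5 m; only its component perpendicular to the boom, T sinθ, produces torque. sinθ = h/√(h²+d²) = 7.1/√(7.1²+4.5²) = 0.8446.
Setting net torque to zero: T × 4.5 × 0.8446 = 572.1 → T = 572.1 / 3.801 = 151 N.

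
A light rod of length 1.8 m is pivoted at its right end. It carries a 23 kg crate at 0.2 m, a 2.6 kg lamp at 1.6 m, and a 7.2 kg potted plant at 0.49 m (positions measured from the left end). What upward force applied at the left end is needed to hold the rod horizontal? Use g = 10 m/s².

F ≈ 260 N

Choose the right end as the axis so the unknown pivot reaction has zero arm there.
Crate: 23 × 10 = 230 N down at 0.2 m → arm 1.6 m, τ = 230 × 1.6 = 368 N·m counterclockwise.
Lamp: 2.6 × 10 = 26 N down at 1.6 m → arm 0.2 m, τ = 26 × 0.2 = 5.2 N·m counterclockwise.
Potted plant: 7.2 × 10 = 72 N down at 0.49 m → arm 1.31 m, τ = 72 × 1.31 = 94.32 N·m counterclockwise.
Net moment of the loads = 467.5 N·m counterclockwise.
The upward force F acts at the left end, arm 1.8 m, giving F × 1.8 clockwise.
Balancing moments: F × 1.8 = 467.5, giving F = 467.5 / 1.8 = 260 N.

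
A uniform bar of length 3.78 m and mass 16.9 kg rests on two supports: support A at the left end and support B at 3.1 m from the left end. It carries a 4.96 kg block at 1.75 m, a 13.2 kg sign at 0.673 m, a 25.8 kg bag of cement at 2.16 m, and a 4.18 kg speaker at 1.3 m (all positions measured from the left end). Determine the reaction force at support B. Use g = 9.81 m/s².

R_B ≈ 350 N

About support A:
Beam weight: 16.9 × 9.81 = 165.8 N down at 1.89 m → arm 1.89 m, τ = 165.8 × 1.89 = 313.4 N·m clockwise.
Block: 4.96 × 9.81 = 48.66 N down at 1.75 m → arm 1.75 m, τ = 48.66 × 1.75 = 85.16 N·m clockwise.
Sign: 13.2 × 9.81 = 129.5 N down at 0.673 m → arm 0.673 m, τ = 129.5 × 0.673 = 87.15 N·m clockwise.
Bag of cement: 25.8 × 9.81 = 253.1 N down at 2.16 m → arm 2.16 m, τ = 253.1 × 2.16 = 546.7 N·m clockwise.
Speaker: 4.18 × 9.81 = 41.01 N down at 1.3 m → arm 1.3 m, τ = 41.01 × 1.3 = 53.31 N·m clockwise.
Net load moment about support A = 1086 N·m clockwise.
Reaction R at support B is upward at 3.1 m, arm 3.1 m → moment R × 3.1 counterclockwise.
Balancing moments: R × 3.1 = 1086, giving R = 350 N.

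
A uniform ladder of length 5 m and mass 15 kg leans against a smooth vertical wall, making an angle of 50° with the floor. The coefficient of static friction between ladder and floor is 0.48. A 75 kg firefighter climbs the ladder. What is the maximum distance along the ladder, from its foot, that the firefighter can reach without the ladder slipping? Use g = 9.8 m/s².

Sum moments about the foot of the ladder (the floor normal and friction both act there and drop out).
Ladder weight 15×9.8 = 147 N acts at 2.5 m along the ladder; its horizontal arm is 2.5·cos50° = 1.607 m → τ = 236.2 N·m clockwise.
Firefighter weight 75×9.8 = 735 N at distance d → arm d·cos50° → τ = 735·d·0.6428 clockwise.
Wall normal N at the top has arm L sinθ = 3.83 m counterclockwise, so Στ = 0 gives N·3.83 = 236.2 + 472.5·d.
ΣFy = 0 ⇒ N_floor = 882 N, so the maximum friction is μ_s·N_floor = 0.48×882 = 423.4 N. ΣFx = 0 ⇒ N_wall = f, so at the slipping point N = 423.4 N.
Substituting: 423.4×3.83 = 236.2 + 472.5·d ⇒ d = (1622 − 236.2) / 472.5 = 2.93 m.

d ≈ 2.93 m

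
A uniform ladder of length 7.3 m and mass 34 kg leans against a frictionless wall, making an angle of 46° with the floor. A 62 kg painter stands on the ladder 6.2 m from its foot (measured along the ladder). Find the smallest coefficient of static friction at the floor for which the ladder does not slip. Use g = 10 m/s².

Choose the foot of the ladder as the axis so the floor normal and friction both act there and drop out.
Ladder weight 34×10 = 340 N acts at 3.65 m along the ladder; its horizontal arm is 3.65·cos46° = 2.536 m → τ = 862.2 N·m clockwise.
Painter: 62×10 = 620 N at 6.2 m → arm 4.307 m → τ = 2670 N·m clockwise.
Wall normal N acts horizontally at the top; its moment arm is the height L sinθ = 7.3·sin46° = 5.251 m, counterclockwise.
Στ = 0 ⇒ N × 5.251 = 3532 ⇒ N = 672.6 N.
ΣFx = 0 ⇒ f = N_wall = 672.6 N. ΣFy = 0 ⇒ N_floor = 960 N.
μ_min = f / N_floor = 672.6 / 960 = 0.701.

μ_min ≈ 0.701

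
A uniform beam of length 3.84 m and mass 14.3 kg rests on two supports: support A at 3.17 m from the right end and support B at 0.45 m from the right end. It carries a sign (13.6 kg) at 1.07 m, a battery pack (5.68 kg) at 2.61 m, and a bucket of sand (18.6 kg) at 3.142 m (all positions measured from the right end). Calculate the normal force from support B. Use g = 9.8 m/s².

R_B ≈ 181 N

Choose support A as the axis so its reaction then has zero moment arm.
Beam weight: 14.3 × 9.8 = 140.1 N down at 1.92 m → arm 1.25 m, τ = 140.1 × 1.25 = 175.1 N·m clockwise.
Sign: 13.6 × 9.8 = 133.3 N down at 1.07 m → arm 2.1 m, τ = 133.3 × 2.1 = 279.9 N·m clockwise.
Battery pack: 5.68 × 9.8 = 55.66 N down at 2.61 m → arm 0.56 m, τ = 55.66 × 0.56 = 31.17 N·m clockwise.
Bucket of sand: 18.6 × 9.8 = 182.3 N down at 3.142 m → arm 0.028 m, τ = 182.3 × 0.028 = 5.104 N·m clockwise.
Net load moment about support A = 491.3 N·m clockwise.
Reaction R at support B is upward at 0.45 m, arm 2.72 m → moment R × 2.72 counterclockwise.
Setting net torque to zero: R × 2.72 = 491.3 → R = 181 N.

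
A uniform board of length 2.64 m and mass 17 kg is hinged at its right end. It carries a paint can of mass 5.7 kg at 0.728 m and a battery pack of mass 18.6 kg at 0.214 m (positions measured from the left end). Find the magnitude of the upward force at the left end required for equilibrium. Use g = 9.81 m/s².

F ≈ 292 N

Taking torques about the right end:
Beam weight: 17 × 9.81 = 166.8 N down at 1.32 m → arm 1.32 m, τ = 166.8 × 1.32 = 220.2 N·m counterclockwise.
Paint can: 5.7 × 9.81 = 55.92 N down at 0.728 m → arm 1.912 m, τ = 55.92 × 1.912 = 106.9 N·m counterclockwise.
Battery pack: 18.6 × 9.81 = 182.5 N down at 0.214 m → arm 2.426 m, τ = 182.5 × 2.426 = 442.7 N·m counterclockwise.
Net moment of the loads = 769.8 N·m counterclockwise.
The upward force F acts at the left end, arm 2.64 m, giving F × 2.64 clockwise.
Στ = 0 ⇒ F × 2.64 = 769.8 ⇒ F = 769.8 / 2.64 = 292 N.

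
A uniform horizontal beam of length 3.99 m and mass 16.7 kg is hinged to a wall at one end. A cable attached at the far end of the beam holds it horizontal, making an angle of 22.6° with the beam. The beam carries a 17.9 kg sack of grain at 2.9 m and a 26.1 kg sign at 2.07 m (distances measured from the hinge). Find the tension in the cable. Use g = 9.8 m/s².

Choose the hinge as the axis so the unknown hinge reaction has zero arm there.
Beam weight: 16.7 × 9.8 = 163.7 N down at 1.995 m → arm 1.995 m, τ = 163.7 × 1.995 = 326.6 N·m clockwise.
Sack of grain: 17.9 × 9.8 = 175.4 N down at 2.9 m → arm 2.9 m, τ = 175.4 × 2.9 = 508.7 N·m clockwise.
Sign: 26.1 × 9.8 = 255.8 N down at 2.07 m → arm 2.07 m, τ = 255.8 × 2.07 = 529.5 N·m clockwise.
Total clockwise load moment = 1365 N·m.
The cable tension T acts at 3.99 m; only its component perpendicular to the beam, T sinθ, produces torque. sin 22.6° = 0.3843.
Balancing moments: T × 3.99 × 0.3843 = 1365, giving T = 1365 / 1.533 = 890 N.

T ≈ 890 N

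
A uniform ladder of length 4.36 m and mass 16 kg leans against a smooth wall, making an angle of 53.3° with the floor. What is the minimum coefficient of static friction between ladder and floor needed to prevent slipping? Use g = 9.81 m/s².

μ_min ≈ 0.373

Take moments about the foot of the ladder.
Ladder weight 16×9.81 = 157 N acts at 2.18 m along the ladder; its horizontal arm is 2.18·cos53.3° = 1.303 m → τ = 204.6 N·m clockwise.
Wall normal N acts horizontally at the top; its moment arm is the height L sinθ = 4.36·sin53.3° = 3.496 m, counterclockwise.
For rotational equilibrium, N × 3.496 = 204.6, so N = 58.52 N.
ΣFx = 0 ⇒ f = N_wall = 58.52 N. ΣFy = 0 ⇒ N_floor = 157 N.
μ_min = f / N_floor = 58.52 / 157 = 0.373.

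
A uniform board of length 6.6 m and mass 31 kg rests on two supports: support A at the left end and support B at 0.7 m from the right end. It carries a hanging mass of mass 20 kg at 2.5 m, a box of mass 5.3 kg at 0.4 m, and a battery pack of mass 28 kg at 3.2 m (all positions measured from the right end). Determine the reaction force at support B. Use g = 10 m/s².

Taking torques about support A:
Beam weight: 31 × 10 = 310 N down at 3.3 m → arm 3.3 m, τ = 310 × 3.3 = 1023 N·m clockwise.
Hanging mass: 20 × 10 = 200 N down at 2.5 m → arm 4.1 m, τ = 200 × 4.1 = 820 N·m clockwise.
Box: 5.3 × 10 = 53 N down at 0.4 m → arm 6.2 m, τ = 53 × 6.2 = 328.6 N·m clockwise.
Battery pack: 28 × 10 = 280 N down at 3.2 m → arm 3.4 m, τ = 280 × 3.4 = 952 N·m clockwise.
Net load moment about support A = 3124 N·m clockwise.
Reaction R at support B is upward at 0.7 m, arm 5.9 m → moment R × 5.9 counterclockwise.
Στ = 0 ⇒ R × 5.9 = 3124 ⇒ R = 529 N.

R_B ≈ 529 N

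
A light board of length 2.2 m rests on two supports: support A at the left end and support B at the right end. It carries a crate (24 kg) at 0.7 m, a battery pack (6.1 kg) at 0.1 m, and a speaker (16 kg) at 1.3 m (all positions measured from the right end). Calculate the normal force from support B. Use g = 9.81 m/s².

R_B ≈ 282 N

Taking torques about support A:
Crate: 24 × 9.81 = 235.4 N down at 0.7 m → arm 1.5 m, τ = 235.4 × 1.5 = 353.1 N·m clockwise.
Battery pack: 6.1 × 9.81 = 59.84 N down at 0.1 m → arm 2.1 m, τ = 59.84 × 2.1 = 125.7 N·m clockwise.
Speaker: 16 × 9.81 = 157 N down at 1.3 m → arm 0.9 m, τ = 157 × 0.9 = 141.3 N·m clockwise.
Net load moment about support A = 620.1 N·m clockwise.
Reaction R at support B is upward at 0 m, arm 2.2 m → moment R × 2.2 counterclockwise.
Setting net torque to zero: R × 2.2 = 620.1 → R = 282 N.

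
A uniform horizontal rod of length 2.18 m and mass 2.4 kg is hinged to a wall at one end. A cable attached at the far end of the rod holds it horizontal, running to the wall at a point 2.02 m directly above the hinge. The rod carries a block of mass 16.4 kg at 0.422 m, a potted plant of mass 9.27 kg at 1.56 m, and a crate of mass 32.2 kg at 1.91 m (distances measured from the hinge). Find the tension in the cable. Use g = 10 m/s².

T ≈ 577 N

About the hinge:
Beam weight: 2.4 × 10 = 24 N down at 1.09 m → arm 1.09 m, τ = 24 × 1.09 = 26.16 N·m clockwise.
Block: 16.4 × 10 = 164 N down at 0.422 m → arm 0.422 m, τ = 164 × 0.422 = 69.21 N·m clockwise.
Potted plant: 9.27 × 10 = 92.7 N down at 1.56 m → arm 1.56 m, τ = 92.7 × 1.56 = 144.6 N·m clockwise.
Crate: 32.2 × 10 = 322 N down at 1.91 m → arm 1.91 m, τ = 322 × 1.91 = 615 N·m clockwise.
Total clockwise load moment = 855 N·m.
The cable tension T acts at 2.18 m; only its component perpendicular to the rod, T sinθ, produces torque. sinθ = h/√(h²+d²) = 2.02/√(2.02²+2.18²) = 0.6797.
For rotational equilibrium, T × 2.18 × 0.6797 = 855, so T = 855 / 1.482 = 577 N.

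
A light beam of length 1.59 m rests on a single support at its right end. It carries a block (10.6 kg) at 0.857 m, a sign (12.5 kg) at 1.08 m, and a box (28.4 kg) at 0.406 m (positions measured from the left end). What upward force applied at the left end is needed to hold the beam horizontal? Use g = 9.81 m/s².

Sum moments about the right end (the unknown pivot reaction has zero arm there).
Block: 10.6 × 9.81 = 104 N down at 0.857 m → arm 0.733 m, τ = 104 × 0.733 = 76.23 N·m counterclockwise.
Sign: 12.5 × 9.81 = 122.6 N down at 1.08 m → arm 0.51 m, τ = 122.6 × 0.51 = 62.53 N·m counterclockwise.
Box: 28.4 × 9.81 = 278.6 N down at 0.406 m → arm 1.184 m, τ = 278.6 × 1.184 = 329.9 N·m counterclockwise.
Net moment of the loads = 468.7 N·m counterclockwise.
The upward force F acts at the left end, arm 1.59 m, giving F × 1.59 clockwise.
Στ = 0 ⇒ F × 1.59 = 468.7 ⇒ F = 468.7 / 1.59 = 295 N.

F ≈ 295 N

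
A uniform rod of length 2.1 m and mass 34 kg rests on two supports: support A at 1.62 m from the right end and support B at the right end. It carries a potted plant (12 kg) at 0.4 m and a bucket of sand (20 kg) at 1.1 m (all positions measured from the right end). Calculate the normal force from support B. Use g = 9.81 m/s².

About support A:
Beam weight: 34 × 9.81 = 333.5 N down at 1.05 m → arm 0.57 m, τ = 333.5 × 0.57 = 190.1 N·m clockwise.
Potted plant: 12 × 9.81 = 117.7 N down at 0.4 m → arm 1.22 m, τ = 117.7 × 1.22 = 143.6 N·m clockwise.
Bucket of sand: 20 × 9.81 = 196.2 N down at 1.1 m → arm 0.52 m, τ = 196.2 × 0.52 = 102 N·m clockwise.
Net load moment about support A = 435.7 N·m clockwise.
Reaction R at support B is upward at 0 m, arm 1.62 m → moment R × 1.62 counterclockwise.
Balancing moments: R × 1.62 = 435.7, giving R = 269 N.

R_B ≈ 269 N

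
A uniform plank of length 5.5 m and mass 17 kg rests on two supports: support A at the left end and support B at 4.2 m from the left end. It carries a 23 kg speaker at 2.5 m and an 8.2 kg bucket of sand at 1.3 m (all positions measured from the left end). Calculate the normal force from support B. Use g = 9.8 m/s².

About support A:
Beam weight: 17 × 9.8 = 166.6 N down at 2.75 m → arm 2.75 m, τ = 166.6 × 2.75 = 458.1 N·m clockwise.
Speaker: 23 × 9.8 = 225.4 N down at 2.5 m → arm 2.5 m, τ = 225.4 × 2.5 = 563.5 N·m clockwise.
Bucket of sand: 8.2 × 9.8 = 80.36 N down at 1.3 m → arm 1.3 m, τ = 80.36 × 1.3 = 104.5 N·m clockwise.
Net load moment about support A = 1126 N·m clockwise.
Reaction R at support B is upward at 4.2 m, arm 4.2 m → moment R × 4.2 counterclockwise.
Balancing moments: R × 4.2 = 1126, giving R = 268 N.

R_B ≈ 268 N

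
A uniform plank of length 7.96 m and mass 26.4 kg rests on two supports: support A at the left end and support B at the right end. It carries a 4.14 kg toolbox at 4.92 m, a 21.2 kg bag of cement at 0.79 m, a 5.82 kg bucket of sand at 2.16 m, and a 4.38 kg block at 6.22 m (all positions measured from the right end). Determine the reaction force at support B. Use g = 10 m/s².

R_B ≈ 391 N

About support A:
Beam weight: 26.4 × 10 = 264 N down at 3.98 m → arm 3.98 m, τ = 264 × 3.98 = 1051 N·m clockwise.
Toolbox: 4.14 × 10 = 41.4 N down at 4.92 m → arm 3.04 m, τ = 41.4 × 3.04 = 125.9 N·m clockwise.
Bag of cement: 21.2 × 10 = 212 N down at 0.79 m → arm 7.17 m, τ = 212 × 7.17 = 1520 N·m clockwise.
Bucket of sand: 5.82 × 10 = 58.2 N down at 2.16 m → arm 5.8 m, τ = 58.2 × 5.8 = 337.6 N·m clockwise.
Block: 4.38 × 10 = 43.8 N down at 6.22 m → arm 1.74 m, τ = 43.8 × 1.74 = 76.21 N·m clockwise.
Net load moment about support A = 3111 N·m clockwise.
Reaction R at support B is upward at 0 m, arm 7.96 m → moment R × 7.96 counterclockwise.
For rotational equilibrium, R × 7.96 = 3111, so R = 391 N.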